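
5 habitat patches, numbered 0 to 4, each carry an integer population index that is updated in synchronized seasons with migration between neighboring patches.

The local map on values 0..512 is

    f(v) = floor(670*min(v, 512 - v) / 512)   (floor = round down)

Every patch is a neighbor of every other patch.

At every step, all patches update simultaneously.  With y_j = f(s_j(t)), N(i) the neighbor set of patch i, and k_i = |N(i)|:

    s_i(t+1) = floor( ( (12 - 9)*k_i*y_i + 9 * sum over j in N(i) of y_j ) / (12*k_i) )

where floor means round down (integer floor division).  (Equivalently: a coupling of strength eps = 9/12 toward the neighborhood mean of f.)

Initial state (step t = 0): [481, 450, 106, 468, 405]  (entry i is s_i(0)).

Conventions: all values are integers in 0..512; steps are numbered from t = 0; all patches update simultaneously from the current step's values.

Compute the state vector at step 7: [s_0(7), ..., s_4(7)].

Simulating step by step:
t=0: [481, 450, 106, 468, 405]
t=1: [88, 90, 94, 89, 94]
t=2: [118, 118, 119, 118, 119]
t=3: [154, 154, 154, 154, 154]
t=4: [201, 201, 201, 201, 201]
t=5: [263, 263, 263, 263, 263]
t=6: [325, 325, 325, 325, 325]
t=7: [244, 244, 244, 244, 244]

Answer: [244, 244, 244, 244, 244]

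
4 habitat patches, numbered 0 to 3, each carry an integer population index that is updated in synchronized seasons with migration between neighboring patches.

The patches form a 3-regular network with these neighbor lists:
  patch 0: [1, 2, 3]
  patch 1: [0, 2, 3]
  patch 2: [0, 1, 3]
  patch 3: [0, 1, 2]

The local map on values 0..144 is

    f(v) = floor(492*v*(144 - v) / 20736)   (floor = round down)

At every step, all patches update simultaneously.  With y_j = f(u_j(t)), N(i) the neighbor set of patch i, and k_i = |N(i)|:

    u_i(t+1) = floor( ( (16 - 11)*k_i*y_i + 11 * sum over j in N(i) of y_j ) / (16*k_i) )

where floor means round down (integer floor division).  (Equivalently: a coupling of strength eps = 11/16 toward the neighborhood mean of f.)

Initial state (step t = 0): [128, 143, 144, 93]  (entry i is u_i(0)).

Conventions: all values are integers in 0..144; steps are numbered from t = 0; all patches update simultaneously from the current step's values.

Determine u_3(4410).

Answer: u_3(4410) = 63
Key observation: The state at step 13, [122, 122, 122, 122], reappears at step 17: the system is in a cycle of period 4 from step 13 on.  Therefore the state at step 4410 equals the state at step 13 + ((4410 - 13) mod 4) = 14, which is [63, 63, 63, 63].

Derivation:
t=0: [128, 143, 144, 93]
t=1: [41, 37, 37, 46]
t=2: [98, 97, 97, 98]
t=3: [106, 107, 107, 106]
t=4: [94, 93, 93, 94]
t=5: [111, 111, 111, 111]
t=6: [86, 86, 86, 86]
t=7: [118, 118, 118, 118]
t=8: [72, 72, 72, 72]
t=9: [123, 123, 123, 123]
t=10: [61, 61, 61, 61]
t=11: [120, 120, 120, 120]
t=12: [68, 68, 68, 68]
t=13: [122, 122, 122, 122]
t=14: [63, 63, 63, 63]
t=15: [121, 121, 121, 121]
t=16: [66, 66, 66, 66]
t=17: [122, 122, 122, 122]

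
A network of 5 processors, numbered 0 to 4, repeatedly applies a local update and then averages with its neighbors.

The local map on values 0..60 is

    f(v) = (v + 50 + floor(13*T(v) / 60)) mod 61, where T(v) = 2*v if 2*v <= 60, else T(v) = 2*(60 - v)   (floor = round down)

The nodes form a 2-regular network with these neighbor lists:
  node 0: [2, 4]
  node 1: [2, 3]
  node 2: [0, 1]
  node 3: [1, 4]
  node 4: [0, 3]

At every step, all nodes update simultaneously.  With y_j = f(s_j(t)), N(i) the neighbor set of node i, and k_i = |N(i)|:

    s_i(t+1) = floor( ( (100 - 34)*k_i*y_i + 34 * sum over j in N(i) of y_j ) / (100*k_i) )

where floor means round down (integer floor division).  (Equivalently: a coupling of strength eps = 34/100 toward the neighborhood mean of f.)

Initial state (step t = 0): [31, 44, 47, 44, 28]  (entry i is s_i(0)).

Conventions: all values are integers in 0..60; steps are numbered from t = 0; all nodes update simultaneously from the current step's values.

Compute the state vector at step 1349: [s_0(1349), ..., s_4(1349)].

Answer: [33, 33, 33, 33, 33]
Key observation: The state at step 5, [33, 33, 33, 33, 33], reappears at step 6: the system is in a cycle of period 1 from step 5 on.  Therefore the state at step 1349 equals the state at step 5 + ((1349 - 5) mod 1) = 5, which is [33, 33, 33, 33, 33].

Derivation:
t=0: [31, 44, 47, 44, 28]
t=1: [33, 39, 39, 37, 31]
t=2: [33, 36, 36, 34, 32]
t=3: [33, 34, 34, 34, 33]
t=4: [33, 34, 33, 33, 33]
t=5: [33, 33, 33, 33, 33]
t=6: [33, 33, 33, 33, 33]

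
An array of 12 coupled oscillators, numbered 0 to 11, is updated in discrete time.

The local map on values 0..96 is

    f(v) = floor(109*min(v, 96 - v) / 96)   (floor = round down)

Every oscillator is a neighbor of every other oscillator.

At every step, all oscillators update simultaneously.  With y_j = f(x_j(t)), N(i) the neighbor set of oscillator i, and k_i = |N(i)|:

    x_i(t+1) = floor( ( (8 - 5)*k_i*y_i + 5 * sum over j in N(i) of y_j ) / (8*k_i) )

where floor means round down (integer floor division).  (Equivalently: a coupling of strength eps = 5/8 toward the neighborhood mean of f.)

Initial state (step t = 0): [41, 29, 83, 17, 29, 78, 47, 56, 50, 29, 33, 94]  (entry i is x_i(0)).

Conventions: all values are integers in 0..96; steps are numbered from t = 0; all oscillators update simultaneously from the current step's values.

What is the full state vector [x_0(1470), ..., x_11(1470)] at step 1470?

Answer: [53, 53, 53, 53, 53, 53, 53, 53, 53, 53, 53, 53]
Key observation: The state at step 5, [47, 47, 47, 47, 47, 47, 47, 47, 47, 47, 47, 47], reappears at step 9: the system is in a cycle of period 4 from step 5 on.  Therefore the state at step 1470 equals the state at step 5 + ((1470 - 5) mod 4) = 6, which is [53, 53, 53, 53, 53, 53, 53, 53, 53, 53, 53, 53].

Derivation:
t=0: [41, 29, 83, 17, 29, 78, 47, 56, 50, 29, 33, 94]
t=1: [36, 32, 26, 27, 32, 28, 38, 36, 38, 32, 33, 22]
t=2: [36, 35, 33, 33, 35, 34, 37, 36, 37, 35, 35, 31]
t=3: [39, 38, 38, 38, 38, 38, 39, 39, 39, 38, 38, 37]
t=4: [43, 43, 43, 43, 43, 43, 43, 43, 43, 43, 43, 42]
t=5: [47, 47, 47, 47, 47, 47, 47, 47, 47, 47, 47, 47]
t=6: [53, 53, 53, 53, 53, 53, 53, 53, 53, 53, 53, 53]
t=7: [48, 48, 48, 48, 48, 48, 48, 48, 48, 48, 48, 48]
t=8: [54, 54, 54, 54, 54, 54, 54, 54, 54, 54, 54, 54]
t=9: [47, 47, 47, 47, 47, 47, 47, 47, 47, 47, 47, 47]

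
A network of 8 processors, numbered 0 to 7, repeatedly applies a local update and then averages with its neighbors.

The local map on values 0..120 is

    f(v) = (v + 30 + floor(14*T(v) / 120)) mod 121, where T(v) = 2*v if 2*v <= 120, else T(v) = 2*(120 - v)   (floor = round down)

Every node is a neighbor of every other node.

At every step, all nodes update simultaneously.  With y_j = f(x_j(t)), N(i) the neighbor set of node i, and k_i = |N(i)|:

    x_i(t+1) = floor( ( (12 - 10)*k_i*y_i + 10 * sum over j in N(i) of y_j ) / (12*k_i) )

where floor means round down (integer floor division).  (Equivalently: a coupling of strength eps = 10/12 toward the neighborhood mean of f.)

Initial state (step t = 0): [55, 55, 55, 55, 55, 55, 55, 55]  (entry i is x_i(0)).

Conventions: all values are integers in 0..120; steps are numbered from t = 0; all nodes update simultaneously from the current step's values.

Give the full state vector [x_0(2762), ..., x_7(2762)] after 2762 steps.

Answer: [9, 9, 9, 9, 9, 9, 9, 9]
Key observation: The state at step 18, [107, 107, 107, 107, 107, 107, 107, 107], reappears at step 28: the system is in a cycle of period 10 from step 18 on.  Therefore the state at step 2762 equals the state at step 18 + ((2762 - 18) mod 10) = 22, which is [9, 9, 9, 9, 9, 9, 9, 9].

Derivation:
t=0: [55, 55, 55, 55, 55, 55, 55, 55]
t=1: [97, 97, 97, 97, 97, 97, 97, 97]
t=2: [11, 11, 11, 11, 11, 11, 11, 11]
t=3: [43, 43, 43, 43, 43, 43, 43, 43]
t=4: [83, 83, 83, 83, 83, 83, 83, 83]
t=5: [0, 0, 0, 0, 0, 0, 0, 0]
t=6: [30, 30, 30, 30, 30, 30, 30, 30]
t=7: [67, 67, 67, 67, 67, 67, 67, 67]
t=8: [109, 109, 109, 109, 109, 109, 109, 109]
t=9: [20, 20, 20, 20, 20, 20, 20, 20]
t=10: [54, 54, 54, 54, 54, 54, 54, 54]
t=11: [96, 96, 96, 96, 96, 96, 96, 96]
t=12: [10, 10, 10, 10, 10, 10, 10, 10]
t=13: [42, 42, 42, 42, 42, 42, 42, 42]
t=14: [81, 81, 81, 81, 81, 81, 81, 81]
t=15: [120, 120, 120, 120, 120, 120, 120, 120]
t=16: [29, 29, 29, 29, 29, 29, 29, 29]
t=17: [65, 65, 65, 65, 65, 65, 65, 65]
t=18: [107, 107, 107, 107, 107, 107, 107, 107]
t=19: [19, 19, 19, 19, 19, 19, 19, 19]
t=20: [53, 53, 53, 53, 53, 53, 53, 53]
t=21: [95, 95, 95, 95, 95, 95, 95, 95]
t=22: [9, 9, 9, 9, 9, 9, 9, 9]
t=23: [41, 41, 41, 41, 41, 41, 41, 41]
t=24: [80, 80, 80, 80, 80, 80, 80, 80]
t=25: [119, 119, 119, 119, 119, 119, 119, 119]
t=26: [28, 28, 28, 28, 28, 28, 28, 28]
t=27: [64, 64, 64, 64, 64, 64, 64, 64]
t=28: [107, 107, 107, 107, 107, 107, 107, 107]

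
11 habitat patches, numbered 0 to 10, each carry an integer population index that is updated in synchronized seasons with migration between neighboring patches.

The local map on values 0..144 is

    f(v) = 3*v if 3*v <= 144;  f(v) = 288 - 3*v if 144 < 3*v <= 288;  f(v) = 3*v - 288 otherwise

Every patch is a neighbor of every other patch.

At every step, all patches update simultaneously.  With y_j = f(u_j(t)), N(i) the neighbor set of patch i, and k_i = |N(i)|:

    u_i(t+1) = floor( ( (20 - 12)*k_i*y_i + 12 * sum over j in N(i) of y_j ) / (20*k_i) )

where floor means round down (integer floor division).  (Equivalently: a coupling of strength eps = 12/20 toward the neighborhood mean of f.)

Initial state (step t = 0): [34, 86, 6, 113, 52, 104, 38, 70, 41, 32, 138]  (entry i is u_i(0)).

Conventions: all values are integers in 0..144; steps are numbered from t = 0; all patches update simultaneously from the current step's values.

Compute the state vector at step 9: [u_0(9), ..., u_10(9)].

Answer: [66, 75, 79, 66, 74, 77, 71, 70, 76, 64, 77]

Derivation:
t=0: [34, 86, 6, 113, 52, 104, 38, 70, 41, 32, 138]
t=1: [88, 63, 59, 70, 98, 61, 92, 80, 95, 86, 96]
t=2: [39, 64, 68, 57, 33, 66, 35, 47, 31, 41, 30]
t=3: [109, 101, 97, 109, 102, 99, 105, 117, 100, 111, 99]
t=4: [30, 21, 17, 30, 22, 19, 25, 38, 20, 32, 19]
t=5: [79, 70, 66, 79, 71, 68, 74, 87, 69, 81, 68]
t=6: [61, 70, 74, 61, 69, 72, 66, 53, 71, 59, 72]
t=7: [94, 85, 81, 94, 86, 83, 89, 102, 84, 96, 83]
t=8: [18, 27, 31, 18, 26, 29, 23, 22, 28, 16, 29]
t=9: [66, 75, 79, 66, 74, 77, 71, 70, 76, 64, 77]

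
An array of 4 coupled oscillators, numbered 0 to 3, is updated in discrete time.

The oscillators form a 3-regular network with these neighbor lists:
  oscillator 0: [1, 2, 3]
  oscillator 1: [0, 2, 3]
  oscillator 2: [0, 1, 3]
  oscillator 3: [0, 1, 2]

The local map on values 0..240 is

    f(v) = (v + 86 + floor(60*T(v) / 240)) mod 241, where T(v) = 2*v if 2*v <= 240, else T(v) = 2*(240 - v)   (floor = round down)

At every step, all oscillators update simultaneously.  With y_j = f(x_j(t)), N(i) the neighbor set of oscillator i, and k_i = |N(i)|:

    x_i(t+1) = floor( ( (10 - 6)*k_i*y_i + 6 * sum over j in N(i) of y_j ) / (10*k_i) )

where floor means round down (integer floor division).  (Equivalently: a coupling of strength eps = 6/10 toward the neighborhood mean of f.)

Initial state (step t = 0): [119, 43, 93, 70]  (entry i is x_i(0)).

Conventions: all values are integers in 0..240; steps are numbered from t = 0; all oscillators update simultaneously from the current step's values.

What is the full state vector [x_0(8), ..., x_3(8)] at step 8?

Answer: [33, 33, 33, 33]

Derivation:
t=0: [119, 43, 93, 70]
t=1: [122, 147, 162, 156]
t=2: [35, 38, 39, 39]
t=3: [141, 142, 142, 142]
t=4: [35, 35, 35, 35]
t=5: [138, 138, 138, 138]
t=6: [34, 34, 34, 34]
t=7: [137, 137, 137, 137]
t=8: [33, 33, 33, 33]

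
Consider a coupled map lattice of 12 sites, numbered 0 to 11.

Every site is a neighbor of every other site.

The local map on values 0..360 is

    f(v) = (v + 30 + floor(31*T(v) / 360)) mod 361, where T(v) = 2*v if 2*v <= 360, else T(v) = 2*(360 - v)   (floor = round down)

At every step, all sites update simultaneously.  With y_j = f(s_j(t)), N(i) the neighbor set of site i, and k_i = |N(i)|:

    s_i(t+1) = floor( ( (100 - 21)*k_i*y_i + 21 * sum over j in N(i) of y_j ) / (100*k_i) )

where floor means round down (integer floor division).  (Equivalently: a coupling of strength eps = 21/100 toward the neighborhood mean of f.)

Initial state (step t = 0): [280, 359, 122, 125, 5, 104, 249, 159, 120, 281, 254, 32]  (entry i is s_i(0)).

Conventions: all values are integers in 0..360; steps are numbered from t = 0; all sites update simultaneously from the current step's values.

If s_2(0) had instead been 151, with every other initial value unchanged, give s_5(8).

Answer: s_5(8) = 114
Key observation: This trace re-runs the system from the modified initial state.

Derivation:
t=0: [280, 359, 151, 125, 5, 104, 249, 159, 120, 281, 254, 32]
t=1: [292, 65, 203, 179, 70, 160, 273, 210, 174, 293, 276, 95]
t=2: [311, 136, 255, 239, 141, 222, 299, 259, 234, 312, 301, 163]
t=3: [334, 211, 299, 288, 216, 277, 327, 301, 285, 335, 328, 236]
t=4: [53, 252, 309, 302, 255, 295, 48, 310, 299, 53, 49, 268]
t=5: [127, 288, 324, 319, 290, 315, 123, 325, 318, 127, 124, 298]
t=6: [196, 314, 337, 334, 315, 331, 193, 59, 333, 196, 194, 320]
t=7: [237, 312, 48, 47, 313, 44, 235, 118, 46, 237, 236, 316]
t=8: [273, 321, 117, 117, 322, 114, 272, 181, 115, 273, 272, 323]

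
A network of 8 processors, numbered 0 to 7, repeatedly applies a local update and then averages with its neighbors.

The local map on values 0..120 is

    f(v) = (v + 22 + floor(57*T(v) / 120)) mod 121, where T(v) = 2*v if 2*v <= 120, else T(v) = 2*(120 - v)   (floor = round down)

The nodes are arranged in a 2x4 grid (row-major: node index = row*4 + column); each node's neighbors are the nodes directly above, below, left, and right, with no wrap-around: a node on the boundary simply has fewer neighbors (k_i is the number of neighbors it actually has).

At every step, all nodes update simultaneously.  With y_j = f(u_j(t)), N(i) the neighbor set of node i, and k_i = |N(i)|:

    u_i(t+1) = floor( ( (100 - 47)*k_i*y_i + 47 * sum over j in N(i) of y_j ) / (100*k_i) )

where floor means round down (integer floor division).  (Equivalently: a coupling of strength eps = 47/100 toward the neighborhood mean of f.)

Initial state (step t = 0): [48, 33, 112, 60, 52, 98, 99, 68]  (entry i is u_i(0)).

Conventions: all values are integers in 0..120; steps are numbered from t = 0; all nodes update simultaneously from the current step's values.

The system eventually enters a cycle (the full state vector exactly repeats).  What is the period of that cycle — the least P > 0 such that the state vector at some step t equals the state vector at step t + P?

Simulating step by step:
t=0: [48, 33, 112, 60, 52, 98, 99, 68]
t=1: [81, 69, 29, 18, 32, 26, 19, 18]
t=2: [34, 36, 62, 61, 65, 63, 63, 57]
t=3: [72, 68, 29, 16, 34, 29, 17, 14]
t=4: [34, 36, 61, 57, 69, 66, 61, 51]
t=5: [72, 68, 28, 10, 34, 29, 15, 7]
t=6: [34, 36, 57, 47, 69, 65, 56, 40]
t=7: [72, 67, 40, 86, 34, 28, 25, 81]
t=8: [34, 39, 69, 38, 68, 67, 67, 30]
t=9: [73, 71, 42, 73, 34, 30, 27, 69]
t=10: [34, 41, 71, 37, 69, 70, 70, 31]
t=11: [74, 72, 42, 73, 34, 31, 28, 69]
t=12: [34, 41, 72, 37, 70, 71, 72, 31]
t=13: [74, 72, 42, 73, 34, 31, 28, 69]

Answer: 2
Key observation: The state at step 11, [74, 72, 42, 73, 34, 31, 28, 69], reappears at step 13 — and no state repeats earlier — so the cycle the system enters has period 2.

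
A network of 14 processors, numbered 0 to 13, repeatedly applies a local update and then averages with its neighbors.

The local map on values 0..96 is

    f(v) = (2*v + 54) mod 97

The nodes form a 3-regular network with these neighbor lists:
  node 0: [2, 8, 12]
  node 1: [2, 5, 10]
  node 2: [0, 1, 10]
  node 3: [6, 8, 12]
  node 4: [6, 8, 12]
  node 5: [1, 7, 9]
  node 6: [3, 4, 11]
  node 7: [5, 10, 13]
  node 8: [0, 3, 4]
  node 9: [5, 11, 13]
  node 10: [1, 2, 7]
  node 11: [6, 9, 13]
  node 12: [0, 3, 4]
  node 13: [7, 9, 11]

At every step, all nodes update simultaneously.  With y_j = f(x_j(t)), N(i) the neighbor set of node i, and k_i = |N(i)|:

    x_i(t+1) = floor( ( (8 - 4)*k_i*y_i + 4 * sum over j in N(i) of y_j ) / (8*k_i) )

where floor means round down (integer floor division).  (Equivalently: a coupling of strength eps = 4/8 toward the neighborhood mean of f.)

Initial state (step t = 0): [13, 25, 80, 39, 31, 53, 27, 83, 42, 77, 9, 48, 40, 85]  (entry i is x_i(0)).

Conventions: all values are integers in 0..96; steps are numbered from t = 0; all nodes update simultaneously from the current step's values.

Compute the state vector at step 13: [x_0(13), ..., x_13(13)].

Simulating step by step:
t=0: [13, 25, 80, 39, 31, 53, 27, 83, 42, 77, 9, 48, 40, 85]
t=1: [56, 29, 36, 32, 24, 39, 23, 40, 42, 31, 44, 35, 40, 30]
t=2: [52, 25, 36, 24, 16, 29, 10, 34, 36, 22, 36, 20, 34, 22]
t=3: [44, 15, 30, 23, 64, 13, 67, 20, 39, 18, 24, 59, 37, 20]
t=4: [36, 59, 30, 27, 68, 84, 72, 76, 39, 86, 35, 83, 37, 90]
t=5: [28, 49, 30, 17, 58, 33, 23, 21, 39, 31, 30, 25, 37, 31]
t=6: [20, 37, 22, 55, 48, 39, 29, 57, 46, 17, 36, 10, 44, 29]
t=7: [62, 26, 26, 51, 44, 49, 39, 48, 60, 64, 31, 56, 58, 46]
t=8: [67, 18, 22, 60, 53, 52, 46, 47, 69, 71, 21, 62, 67, 59]
t=9: [76, 71, 46, 77, 70, 54, 61, 64, 86, 37, 71, 61, 84, 59]
t=10: [24, 20, 27, 30, 23, 52, 55, 66, 20, 52, 23, 70, 18, 70]
t=11: [35, 59, 22, 50, 43, 71, 36, 55, 51, 40, 33, 21, 49, 25]
t=12: [32, 41, 21, 52, 45, 30, 47, 38, 50, 36, 35, 60, 48, 36]
t=13: [44, 42, 62, 57, 50, 25, 56, 28, 50, 35, 41, 56, 48, 37]

Answer: [44, 42, 62, 57, 50, 25, 56, 28, 50, 35, 41, 56, 48, 37]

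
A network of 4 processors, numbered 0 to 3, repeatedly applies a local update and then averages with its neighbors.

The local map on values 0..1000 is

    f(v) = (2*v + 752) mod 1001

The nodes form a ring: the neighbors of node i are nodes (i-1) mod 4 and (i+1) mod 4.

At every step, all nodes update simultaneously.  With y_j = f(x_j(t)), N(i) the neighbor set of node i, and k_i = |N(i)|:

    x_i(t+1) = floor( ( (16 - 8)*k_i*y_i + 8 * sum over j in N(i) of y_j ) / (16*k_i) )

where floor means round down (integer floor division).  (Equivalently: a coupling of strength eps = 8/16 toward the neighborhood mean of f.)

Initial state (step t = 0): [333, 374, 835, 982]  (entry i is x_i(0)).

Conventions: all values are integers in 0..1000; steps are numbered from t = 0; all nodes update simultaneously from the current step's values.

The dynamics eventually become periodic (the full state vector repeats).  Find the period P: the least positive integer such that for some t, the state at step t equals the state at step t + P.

Answer: 22
Key observation: The state at step 1, [511, 458, 513, 566], reappears at step 23 — and no state repeats earlier — so the cycle the system enters has period 22.

Derivation:
t=0: [333, 374, 835, 982]
t=1: [511, 458, 513, 566]
t=2: [774, 721, 776, 829]
t=3: [299, 246, 301, 354]
t=4: [350, 297, 352, 405]
t=5: [452, 399, 454, 507]
t=6: [656, 603, 658, 711]
t=7: [313, 510, 315, 118]
t=8: [628, 575, 630, 683]
t=9: [257, 454, 259, 62]
t=10: [516, 463, 518, 571]
t=11: [784, 731, 786, 839]
t=12: [319, 266, 321, 374]
t=13: [390, 337, 392, 445]
t=14: [532, 479, 534, 587]
t=15: [816, 763, 818, 871]
t=16: [383, 330, 385, 438]
t=17: [518, 465, 520, 573]
t=18: [788, 735, 790, 843]
t=19: [327, 274, 329, 382]
t=20: [406, 353, 408, 461]
t=21: [564, 511, 566, 619]
t=22: [880, 827, 882, 935]
t=23: [511, 458, 513, 566]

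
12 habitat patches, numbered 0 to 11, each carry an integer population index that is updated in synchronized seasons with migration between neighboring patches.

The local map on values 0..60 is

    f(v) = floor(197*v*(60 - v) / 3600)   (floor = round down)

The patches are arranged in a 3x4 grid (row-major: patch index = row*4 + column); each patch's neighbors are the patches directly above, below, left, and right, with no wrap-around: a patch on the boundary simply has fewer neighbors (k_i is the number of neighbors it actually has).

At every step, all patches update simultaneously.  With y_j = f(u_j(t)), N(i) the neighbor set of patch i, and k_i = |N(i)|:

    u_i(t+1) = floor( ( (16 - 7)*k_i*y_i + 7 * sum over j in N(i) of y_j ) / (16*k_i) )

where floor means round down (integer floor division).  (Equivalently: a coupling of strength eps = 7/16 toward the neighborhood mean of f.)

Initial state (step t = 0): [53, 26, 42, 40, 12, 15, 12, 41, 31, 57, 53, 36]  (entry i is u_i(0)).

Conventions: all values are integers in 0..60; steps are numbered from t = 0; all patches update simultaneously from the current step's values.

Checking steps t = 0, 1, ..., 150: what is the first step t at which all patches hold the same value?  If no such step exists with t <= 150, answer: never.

Simulating step by step:
t=0: [53, 26, 42, 40, 12, 15, 12, 41, 31, 57, 53, 36]  (not all equal)
t=1: [28, 41, 40, 42, 32, 33, 32, 41, 36, 20, 23, 40]  (not all equal)
t=2: [47, 44, 43, 41, 48, 47, 47, 43, 46, 44, 45, 43]  (not all equal)
t=3: [33, 36, 38, 41, 32, 33, 34, 39, 34, 36, 36, 39]  (not all equal)
t=4: [48, 47, 45, 43, 48, 47, 47, 44, 48, 47, 46, 44]  (not all equal)
t=5: [31, 33, 35, 38, 31, 32, 34, 37, 31, 33, 34, 37]  (not all equal)
t=6: [48, 48, 47, 45, 49, 48, 47, 46, 48, 48, 47, 46]  (not all equal)
t=7: [30, 31, 33, 35, 29, 31, 33, 34, 30, 31, 33, 34]  (not all equal)
t=8: [49, 48, 48, 47, 49, 48, 48, 47, 49, 48, 48, 48]  (not all equal)
t=9: [29, 30, 31, 32, 29, 30, 31, 32, 29, 30, 31, 31]  (not all equal)
t=10: [49, 49, 49, 49, 49, 49, 49, 49, 49, 49, 49, 49]  (all equal)

Answer: 10
Key observation: Synchronization is absorbing here: once all patches are equal they stay equal, and step 10 is the first all-equal step.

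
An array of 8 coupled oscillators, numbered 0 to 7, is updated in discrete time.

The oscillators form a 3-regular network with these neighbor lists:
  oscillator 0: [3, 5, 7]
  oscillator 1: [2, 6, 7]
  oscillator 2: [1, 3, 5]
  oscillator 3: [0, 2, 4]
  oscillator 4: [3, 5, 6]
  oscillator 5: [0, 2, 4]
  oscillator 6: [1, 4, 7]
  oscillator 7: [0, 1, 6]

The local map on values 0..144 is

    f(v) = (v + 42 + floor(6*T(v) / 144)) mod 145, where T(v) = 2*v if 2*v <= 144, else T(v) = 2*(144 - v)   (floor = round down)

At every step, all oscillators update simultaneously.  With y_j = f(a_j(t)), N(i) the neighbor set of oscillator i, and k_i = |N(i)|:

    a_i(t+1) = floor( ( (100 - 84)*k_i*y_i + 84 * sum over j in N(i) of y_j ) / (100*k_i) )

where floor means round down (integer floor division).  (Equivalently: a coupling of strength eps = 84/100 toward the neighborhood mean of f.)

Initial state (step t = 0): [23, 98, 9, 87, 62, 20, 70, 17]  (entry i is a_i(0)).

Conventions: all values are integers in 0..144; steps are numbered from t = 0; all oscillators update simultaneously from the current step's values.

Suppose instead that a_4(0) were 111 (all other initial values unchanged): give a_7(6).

Simulating step by step:
t=0: [23, 98, 9, 87, 111, 20, 70, 17]
t=1: [82, 86, 103, 56, 89, 45, 78, 100]
t=2: [74, 56, 91, 91, 110, 89, 94, 108]
t=3: [97, 96, 126, 96, 116, 96, 55, 102]
t=4: [102, 58, 123, 73, 110, 73, 60, 108]
t=5: [69, 54, 99, 28, 98, 28, 51, 60]
t=6: [88, 113, 91, 124, 90, 124, 113, 104]

Answer: a_7(6) = 104
Key observation: This trace re-runs the system from the modified initial state.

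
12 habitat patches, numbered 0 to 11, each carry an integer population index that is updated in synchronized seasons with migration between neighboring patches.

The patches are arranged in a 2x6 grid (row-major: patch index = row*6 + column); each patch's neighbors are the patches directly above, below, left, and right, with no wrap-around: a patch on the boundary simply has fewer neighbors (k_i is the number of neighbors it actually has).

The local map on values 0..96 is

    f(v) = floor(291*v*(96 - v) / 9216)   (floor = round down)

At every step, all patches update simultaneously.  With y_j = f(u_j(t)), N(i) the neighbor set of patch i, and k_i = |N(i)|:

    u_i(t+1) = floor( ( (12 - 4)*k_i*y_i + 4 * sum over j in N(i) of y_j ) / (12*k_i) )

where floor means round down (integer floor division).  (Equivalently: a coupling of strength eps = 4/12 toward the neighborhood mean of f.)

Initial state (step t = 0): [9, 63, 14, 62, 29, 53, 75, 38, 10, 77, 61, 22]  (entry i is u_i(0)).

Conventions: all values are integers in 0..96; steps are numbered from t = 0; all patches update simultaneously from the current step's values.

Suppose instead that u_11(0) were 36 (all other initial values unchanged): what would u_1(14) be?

Answer: u_1(14) = 67
Key observation: This trace re-runs the system from the modified initial state.

Derivation:
t=0: [9, 63, 14, 62, 29, 53, 75, 38, 10, 77, 61, 36]
t=1: [35, 57, 41, 59, 63, 68, 48, 61, 34, 48, 64, 68]
t=2: [68, 69, 70, 68, 64, 60, 70, 67, 67, 70, 64, 60]
t=3: [59, 58, 57, 59, 64, 67, 58, 60, 60, 58, 63, 67]
t=4: [68, 68, 69, 67, 64, 61, 68, 68, 68, 68, 64, 61]
t=5: [60, 59, 58, 60, 64, 66, 60, 60, 59, 60, 63, 66]
t=6: [68, 68, 68, 67, 64, 62, 68, 68, 68, 67, 64, 62]
t=7: [60, 60, 60, 61, 63, 65, 60, 60, 60, 61, 63, 65]
t=8: [68, 68, 67, 66, 65, 63, 68, 68, 67, 66, 65, 63]
t=9: [60, 60, 61, 62, 63, 64, 60, 60, 61, 62, 63, 64]
t=10: [68, 67, 67, 66, 65, 64, 68, 67, 67, 66, 65, 64]
t=11: [60, 60, 61, 62, 63, 63, 60, 60, 61, 62, 63, 63]
t=12: [68, 67, 67, 66, 65, 65, 68, 67, 67, 66, 65, 65]
t=13: [60, 60, 61, 62, 62, 63, 60, 60, 61, 62, 62, 63]
t=14: [68, 67, 67, 66, 65, 65, 68, 67, 67, 66, 65, 65]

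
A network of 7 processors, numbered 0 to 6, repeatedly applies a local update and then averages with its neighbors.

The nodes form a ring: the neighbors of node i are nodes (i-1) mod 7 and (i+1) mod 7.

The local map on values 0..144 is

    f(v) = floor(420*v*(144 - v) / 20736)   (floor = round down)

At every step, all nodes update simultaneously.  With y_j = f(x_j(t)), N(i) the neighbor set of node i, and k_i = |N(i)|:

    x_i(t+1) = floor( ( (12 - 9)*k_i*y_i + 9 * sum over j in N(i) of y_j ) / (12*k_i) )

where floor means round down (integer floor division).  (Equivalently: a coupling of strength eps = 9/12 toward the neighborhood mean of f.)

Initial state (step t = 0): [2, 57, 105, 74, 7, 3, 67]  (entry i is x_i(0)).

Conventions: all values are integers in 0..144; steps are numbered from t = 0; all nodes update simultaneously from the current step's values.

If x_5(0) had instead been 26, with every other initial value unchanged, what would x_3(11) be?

Answer: x_3(11) = 93
Key observation: This trace re-runs the system from the modified initial state.

Derivation:
t=0: [2, 57, 105, 74, 7, 26, 67]
t=1: [77, 57, 97, 63, 67, 61, 51]
t=2: [99, 98, 99, 99, 102, 100, 101]
t=3: [89, 90, 90, 88, 88, 87, 88]
t=4: [98, 98, 98, 98, 99, 99, 99]
t=5: [90, 91, 91, 90, 90, 90, 90]
t=6: [97, 97, 97, 97, 98, 98, 98]
t=7: [91, 92, 92, 91, 91, 91, 91]
t=8: [96, 96, 96, 96, 97, 97, 97]
t=9: [92, 93, 93, 92, 92, 92, 92]
t=10: [96, 96, 96, 96, 96, 96, 96]
t=11: [93, 93, 93, 93, 93, 93, 93]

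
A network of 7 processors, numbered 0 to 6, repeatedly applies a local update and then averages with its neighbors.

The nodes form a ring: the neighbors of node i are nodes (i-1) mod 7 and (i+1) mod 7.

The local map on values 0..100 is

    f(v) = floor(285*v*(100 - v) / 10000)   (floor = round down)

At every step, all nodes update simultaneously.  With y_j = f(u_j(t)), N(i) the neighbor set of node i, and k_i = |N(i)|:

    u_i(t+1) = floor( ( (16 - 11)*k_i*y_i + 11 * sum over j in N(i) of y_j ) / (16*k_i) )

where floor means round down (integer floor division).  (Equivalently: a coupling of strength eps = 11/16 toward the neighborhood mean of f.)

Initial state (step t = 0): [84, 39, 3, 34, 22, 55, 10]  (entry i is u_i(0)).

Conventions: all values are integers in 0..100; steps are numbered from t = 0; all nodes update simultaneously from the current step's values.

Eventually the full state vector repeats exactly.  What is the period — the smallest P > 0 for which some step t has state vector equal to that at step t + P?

Answer: 2
Key observation: The state at step 5, [63, 63, 63, 63, 63, 63, 63], reappears at step 7 — and no state repeats earlier — so the cycle the system enters has period 2.

Derivation:
t=0: [84, 39, 3, 34, 22, 55, 10]
t=1: [43, 36, 47, 38, 60, 46, 44]
t=2: [67, 68, 67, 68, 68, 69, 69]
t=3: [61, 62, 62, 62, 61, 60, 61]
t=4: [67, 67, 67, 67, 67, 67, 67]
t=5: [63, 63, 63, 63, 63, 63, 63]
t=6: [66, 66, 66, 66, 66, 66, 66]
t=7: [63, 63, 63, 63, 63, 63, 63]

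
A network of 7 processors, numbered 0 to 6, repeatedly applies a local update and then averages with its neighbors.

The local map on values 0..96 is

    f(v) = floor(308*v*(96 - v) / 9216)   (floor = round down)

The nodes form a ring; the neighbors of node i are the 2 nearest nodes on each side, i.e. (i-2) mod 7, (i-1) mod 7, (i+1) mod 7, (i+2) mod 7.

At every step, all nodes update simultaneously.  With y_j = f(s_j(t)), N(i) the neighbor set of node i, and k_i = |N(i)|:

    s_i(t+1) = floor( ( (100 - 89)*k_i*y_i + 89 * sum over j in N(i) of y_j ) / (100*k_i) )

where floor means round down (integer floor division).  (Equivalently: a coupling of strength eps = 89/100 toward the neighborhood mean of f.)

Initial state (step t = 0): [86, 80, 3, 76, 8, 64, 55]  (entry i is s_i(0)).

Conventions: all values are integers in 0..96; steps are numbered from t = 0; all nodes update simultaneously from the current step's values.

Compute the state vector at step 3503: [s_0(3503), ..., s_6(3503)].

Simulating step by step:
t=0: [86, 80, 3, 76, 8, 64, 55]
t=1: [46, 40, 32, 37, 47, 46, 44]
t=2: [73, 73, 73, 73, 73, 75, 75]
t=3: [54, 55, 56, 55, 54, 54, 54]
t=4: [74, 74, 74, 74, 74, 75, 75]
t=5: [53, 53, 54, 53, 53, 53, 53]
t=6: [75, 75, 75, 75, 75, 76, 76]
t=7: [51, 51, 52, 51, 51, 51, 51]
t=8: [76, 76, 76, 76, 76, 76, 76]
t=9: [50, 50, 50, 50, 50, 50, 50]
t=10: [76, 76, 76, 76, 76, 76, 76]

Answer: [50, 50, 50, 50, 50, 50, 50]
Key observation: The state at step 8, [76, 76, 76, 76, 76, 76, 76], reappears at step 10: the system is in a cycle of period 2 from step 8 on.  Therefore the state at step 3503 equals the state at step 8 + ((3503 - 8) mod 2) = 9, which is [50, 50, 50, 50, 50, 50, 50].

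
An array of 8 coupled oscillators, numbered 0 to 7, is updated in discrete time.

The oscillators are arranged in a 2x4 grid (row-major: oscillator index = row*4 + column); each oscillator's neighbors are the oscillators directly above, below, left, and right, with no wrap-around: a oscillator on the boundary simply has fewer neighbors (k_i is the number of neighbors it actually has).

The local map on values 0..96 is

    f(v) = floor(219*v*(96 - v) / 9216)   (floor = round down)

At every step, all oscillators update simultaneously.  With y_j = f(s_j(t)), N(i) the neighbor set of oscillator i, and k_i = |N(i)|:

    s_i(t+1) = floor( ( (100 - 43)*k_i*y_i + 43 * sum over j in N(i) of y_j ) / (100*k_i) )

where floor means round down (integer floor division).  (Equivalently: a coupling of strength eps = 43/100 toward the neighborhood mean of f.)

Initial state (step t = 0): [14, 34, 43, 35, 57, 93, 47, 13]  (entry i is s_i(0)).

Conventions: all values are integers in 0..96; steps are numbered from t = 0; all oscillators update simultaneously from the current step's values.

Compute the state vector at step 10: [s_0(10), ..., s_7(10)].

Answer: [53, 53, 53, 53, 53, 53, 53, 53]

Derivation:
t=0: [14, 34, 43, 35, 57, 93, 47, 13]
t=1: [37, 40, 52, 45, 36, 25, 42, 36]
t=2: [51, 51, 53, 53, 49, 46, 51, 52]
t=3: [54, 54, 54, 54, 54, 54, 54, 54]
t=4: [53, 53, 53, 53, 53, 53, 53, 53]
t=5: [54, 54, 54, 54, 54, 54, 54, 54]
t=6: [53, 53, 53, 53, 53, 53, 53, 53]
t=7: [54, 54, 54, 54, 54, 54, 54, 54]
t=8: [53, 53, 53, 53, 53, 53, 53, 53]
t=9: [54, 54, 54, 54, 54, 54, 54, 54]
t=10: [53, 53, 53, 53, 53, 53, 53, 53]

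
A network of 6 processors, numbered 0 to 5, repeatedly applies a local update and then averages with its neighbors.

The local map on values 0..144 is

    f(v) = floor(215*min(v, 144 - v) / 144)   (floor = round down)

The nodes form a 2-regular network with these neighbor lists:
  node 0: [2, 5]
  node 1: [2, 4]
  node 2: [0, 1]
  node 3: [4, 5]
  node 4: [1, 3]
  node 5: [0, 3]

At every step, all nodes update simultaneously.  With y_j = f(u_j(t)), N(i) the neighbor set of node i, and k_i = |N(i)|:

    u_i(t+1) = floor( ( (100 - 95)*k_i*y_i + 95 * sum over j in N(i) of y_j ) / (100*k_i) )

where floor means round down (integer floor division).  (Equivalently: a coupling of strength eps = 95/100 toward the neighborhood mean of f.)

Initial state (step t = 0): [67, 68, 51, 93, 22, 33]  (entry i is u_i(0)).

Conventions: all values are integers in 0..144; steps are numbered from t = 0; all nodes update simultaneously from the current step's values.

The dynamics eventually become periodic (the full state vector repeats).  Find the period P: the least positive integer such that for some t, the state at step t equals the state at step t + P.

Answer: 8
Key observation: The state at step 10, [79, 79, 79, 79, 79, 79], reappears at step 18 — and no state repeats earlier — so the cycle the system enters has period 8.

Derivation:
t=0: [67, 68, 51, 93, 22, 33]
t=1: [64, 56, 99, 42, 85, 86]
t=2: [77, 77, 87, 85, 73, 78]
t=3: [91, 95, 99, 101, 94, 94]
t=4: [70, 70, 75, 73, 68, 71]
t=5: [104, 102, 103, 103, 104, 105]
t=6: [59, 60, 60, 58, 61, 59]
t=7: [88, 89, 88, 89, 87, 87]
t=8: [83, 83, 82, 84, 82, 82]
t=9: [91, 91, 91, 91, 90, 90]
t=10: [79, 79, 79, 79, 79, 79]
t=11: [97, 97, 97, 97, 97, 97]
t=12: [70, 70, 70, 70, 70, 70]
t=13: [104, 104, 104, 104, 104, 104]
t=14: [59, 59, 59, 59, 59, 59]
t=15: [88, 88, 88, 88, 88, 88]
t=16: [83, 83, 83, 83, 83, 83]
t=17: [91, 91, 91, 91, 91, 91]
t=18: [79, 79, 79, 79, 79, 79]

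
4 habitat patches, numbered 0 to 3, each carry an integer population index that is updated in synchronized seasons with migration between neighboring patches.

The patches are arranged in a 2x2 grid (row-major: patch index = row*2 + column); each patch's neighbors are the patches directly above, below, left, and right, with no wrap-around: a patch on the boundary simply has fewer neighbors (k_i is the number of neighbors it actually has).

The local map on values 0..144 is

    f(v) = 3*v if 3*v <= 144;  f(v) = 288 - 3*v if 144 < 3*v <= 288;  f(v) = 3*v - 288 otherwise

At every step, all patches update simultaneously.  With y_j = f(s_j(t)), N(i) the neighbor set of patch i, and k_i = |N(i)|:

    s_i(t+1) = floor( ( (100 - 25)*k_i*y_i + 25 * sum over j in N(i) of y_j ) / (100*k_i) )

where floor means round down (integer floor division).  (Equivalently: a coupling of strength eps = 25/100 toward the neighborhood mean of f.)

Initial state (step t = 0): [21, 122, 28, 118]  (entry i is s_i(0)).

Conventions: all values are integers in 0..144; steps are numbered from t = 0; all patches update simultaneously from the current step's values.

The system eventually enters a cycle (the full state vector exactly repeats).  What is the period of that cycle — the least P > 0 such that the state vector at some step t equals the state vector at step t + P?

Simulating step by step:
t=0: [21, 122, 28, 118]
t=1: [67, 74, 79, 69]
t=2: [79, 70, 59, 75]
t=3: [61, 72, 97, 70]
t=4: [88, 76, 25, 67]
t=5: [34, 58, 70, 82]
t=6: [100, 103, 76, 55]
t=7: [19, 32, 61, 102]
t=8: [67, 81, 88, 38]
t=9: [73, 58, 43, 94]
t=10: [82, 94, 106, 34]
t=11: [36, 22, 40, 81]
t=12: [104, 68, 109, 57]
t=13: [33, 80, 46, 103]
t=14: [97, 51, 118, 39]
t=15: [27, 116, 64, 112]
t=16: [80, 61, 88, 55]
t=17: [52, 100, 39, 108]
t=18: [115, 30, 108, 43]
t=19: [58, 90, 50, 112]
t=20: [105, 33, 123, 55]
t=21: [42, 93, 79, 114]
t=22: [102, 29, 60, 48]
t=23: [37, 85, 101, 132]
t=24: [89, 52, 38, 87]
t=25: [46, 105, 91, 51]
t=26: [108, 54, 45, 106]
t=27: [59, 102, 109, 55]
t=28: [90, 42, 58, 99]
t=29: [43, 97, 88, 36]
t=30: [100, 31, 47, 84]
t=31: [38, 75, 111, 56]
t=32: [99, 76, 63, 103]
t=33: [26, 48, 78, 35]
t=34: [83, 130, 63, 103]
t=35: [54, 84, 81, 40]
t=36: [104, 57, 64, 100]
t=37: [44, 92, 76, 35]
t=38: [108, 38, 74, 87]
t=39: [49, 93, 57, 42]
t=40: [121, 40, 121, 110]
t=41: [80, 104, 70, 55]
t=42: [48, 39, 79, 105]
t=43: [129, 109, 59, 41]
t=44: [93, 57, 111, 111]
t=45: [27, 94, 40, 54]
t=46: [76, 30, 115, 110]
t=47: [63, 80, 55, 49]
t=48: [95, 66, 122, 127]
t=49: [23, 79, 70, 90]
t=50: [67, 49, 69, 29]
t=51: [93, 127, 82, 93]
t=52: [23, 72, 33, 23]
t=53: [73, 71, 91, 73]
t=54: [63, 73, 28, 63]
t=55: [93, 76, 87, 93]
t=56: [17, 47, 22, 17]
t=57: [64, 118, 62, 64]
t=58: [93, 73, 100, 93]
t=59: [16, 54, 11, 16]
t=60: [55, 106, 36, 55]
t=61: [109, 53, 111, 109]
t=62: [51, 106, 43, 51]
t=63: [121, 56, 130, 121]
t=64: [84, 108, 95, 84]
t=65: [31, 36, 11, 31]
t=66: [87, 104, 48, 87]
t=67: [41, 24, 114, 41]
t=68: [108, 84, 71, 108]
t=69: [40, 36, 65, 40]
t=70: [115, 111, 99, 115]
t=71: [49, 48, 21, 49]
t=72: [131, 143, 82, 131]
t=73: [101, 132, 57, 101]
t=74: [39, 84, 91, 39]
t=75: [94, 56, 40, 94]
t=76: [34, 91, 91, 34]
t=77: [80, 36, 36, 80]
t=78: [63, 93, 93, 63]
t=79: [76, 31, 31, 76]
t=80: [68, 84, 84, 68]
t=81: [72, 48, 48, 72]
t=82: [90, 126, 126, 90]
t=83: [36, 72, 72, 36]
t=84: [99, 81, 81, 99]
t=85: [18, 36, 36, 18]
t=86: [67, 94, 94, 67]
t=87: [66, 26, 26, 66]
t=88: [87, 81, 81, 87]
t=89: [31, 40, 40, 31]
t=90: [99, 113, 113, 99]
t=91: [19, 40, 40, 19]
t=92: [72, 104, 104, 72]
t=93: [60, 36, 36, 60]
t=94: [108, 108, 108, 108]
t=95: [36, 36, 36, 36]
t=96: [108, 108, 108, 108]

Answer: 2
Key observation: The state at step 94, [108, 108, 108, 108], reappears at step 96 — and no state repeats earlier — so the cycle the system enters has period 2.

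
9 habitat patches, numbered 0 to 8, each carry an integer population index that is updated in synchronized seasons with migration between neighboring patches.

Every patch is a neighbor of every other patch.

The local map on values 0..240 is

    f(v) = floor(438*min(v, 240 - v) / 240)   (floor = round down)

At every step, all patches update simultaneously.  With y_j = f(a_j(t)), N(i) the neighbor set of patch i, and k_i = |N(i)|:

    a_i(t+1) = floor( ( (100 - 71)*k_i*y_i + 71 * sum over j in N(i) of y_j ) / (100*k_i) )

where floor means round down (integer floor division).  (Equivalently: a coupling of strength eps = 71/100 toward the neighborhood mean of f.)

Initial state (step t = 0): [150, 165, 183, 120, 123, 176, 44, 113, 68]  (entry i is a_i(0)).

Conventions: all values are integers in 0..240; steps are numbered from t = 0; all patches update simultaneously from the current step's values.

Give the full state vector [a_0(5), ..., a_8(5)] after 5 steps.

Simulating step by step:
t=0: [150, 165, 183, 120, 123, 176, 44, 113, 68]
t=1: [153, 148, 141, 164, 163, 144, 136, 162, 145]
t=2: [161, 163, 165, 157, 157, 164, 167, 158, 164]
t=3: [142, 141, 140, 143, 143, 141, 140, 143, 141]
t=4: [178, 179, 179, 178, 178, 179, 179, 178, 179]
t=5: [112, 111, 111, 112, 112, 111, 111, 112, 111]

Answer: [112, 111, 111, 112, 112, 111, 111, 112, 111]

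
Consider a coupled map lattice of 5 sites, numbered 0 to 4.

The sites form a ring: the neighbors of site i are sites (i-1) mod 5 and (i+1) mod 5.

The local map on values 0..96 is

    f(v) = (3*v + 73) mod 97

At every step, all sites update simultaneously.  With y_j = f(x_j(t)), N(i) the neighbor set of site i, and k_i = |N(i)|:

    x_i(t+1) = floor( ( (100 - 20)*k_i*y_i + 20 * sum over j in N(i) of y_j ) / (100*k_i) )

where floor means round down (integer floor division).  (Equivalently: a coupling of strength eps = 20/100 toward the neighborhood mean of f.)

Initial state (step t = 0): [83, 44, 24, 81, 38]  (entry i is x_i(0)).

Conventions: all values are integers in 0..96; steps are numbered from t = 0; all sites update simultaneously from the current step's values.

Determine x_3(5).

Answer: x_3(5) = 16

Derivation:
t=0: [83, 44, 24, 81, 38]
t=1: [34, 16, 42, 33, 77]
t=2: [66, 27, 13, 61, 25]
t=3: [72, 54, 23, 56, 54]
t=4: [84, 46, 44, 46, 47]
t=5: [30, 18, 12, 16, 21]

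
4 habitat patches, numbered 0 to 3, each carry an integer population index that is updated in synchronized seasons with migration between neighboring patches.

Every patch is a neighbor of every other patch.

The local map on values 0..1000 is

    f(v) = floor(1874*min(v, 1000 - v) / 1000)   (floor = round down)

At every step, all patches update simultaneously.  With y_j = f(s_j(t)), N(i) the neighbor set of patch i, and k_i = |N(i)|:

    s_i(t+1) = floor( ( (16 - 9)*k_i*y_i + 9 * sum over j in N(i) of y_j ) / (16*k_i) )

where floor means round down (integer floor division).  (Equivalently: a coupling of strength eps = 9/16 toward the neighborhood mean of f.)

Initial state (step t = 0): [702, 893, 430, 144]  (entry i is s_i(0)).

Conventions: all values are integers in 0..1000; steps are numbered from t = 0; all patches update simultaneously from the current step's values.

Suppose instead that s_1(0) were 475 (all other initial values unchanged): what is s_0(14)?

Simulating step by step:
t=0: [702, 475, 430, 144]
t=1: [612, 695, 674, 540]
t=2: [701, 662, 671, 734]
t=3: [572, 590, 586, 557]
t=4: [795, 787, 789, 802]
t=5: [386, 390, 389, 383]
t=6: [724, 725, 725, 722]
t=7: [516, 516, 516, 517]
t=8: [906, 906, 906, 906]
t=9: [176, 176, 176, 176]
t=10: [329, 329, 329, 329]
t=11: [616, 616, 616, 616]
t=12: [719, 719, 719, 719]
t=13: [526, 526, 526, 526]
t=14: [888, 888, 888, 888]

Answer: s_0(14) = 888
Key observation: This trace re-runs the system from the modified initial state.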